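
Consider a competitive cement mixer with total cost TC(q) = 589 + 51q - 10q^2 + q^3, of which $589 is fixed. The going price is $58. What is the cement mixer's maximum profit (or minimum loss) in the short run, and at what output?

Profit = -$393 at q = 7

AVC = 51 - 10q + q^2; min AVC = $26 at q = 5. Since P = $58 ≥ min AVC, the firm produces.
With MC = 51 - 20q + 3q^2, P = MC on the upward-sloping part at q* = 7.
TR = 58·7 = 406. TC = 589 + 210 = 799. Profit = 406 − 799 = -$393.
Shutting down would mean losing the fixed cost of $589, so operating at a loss of $393 is better by $196.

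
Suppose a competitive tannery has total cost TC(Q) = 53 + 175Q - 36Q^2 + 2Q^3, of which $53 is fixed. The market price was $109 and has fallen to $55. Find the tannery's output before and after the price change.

Output falls from 11 to 10

MC = 175 - 72Q + 6Q^2; the shutdown threshold is min AVC = $13 (at Q = 9).
At P = $109 ≥ min AVC, set P = MC on the rising branch: Q = 11.
At P = $55 ≥ min AVC, set P = MC: Q = 10. The firm stays open but cuts output.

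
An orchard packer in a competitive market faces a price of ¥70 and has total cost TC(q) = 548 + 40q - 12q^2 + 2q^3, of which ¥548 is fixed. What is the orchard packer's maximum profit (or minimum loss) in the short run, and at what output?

Profit = -¥348 at q = 5

AVC = 40 - 12q + 2q^2 has its minimum ¥22 at q = 3; price ¥70 clears that bar, so the firm operates.
MC = 40 - 24q + 6q^2. Setting P = MC and taking the root on the rising branch gives q* = 5.
TR = 70·5 = 350. TC = 548 + 150 = 698. Profit = 350 − 698 = -¥348.
That loss of ¥348 beats the ¥548 the firm would lose by shutting down; producing recovers ¥200 of fixed cost.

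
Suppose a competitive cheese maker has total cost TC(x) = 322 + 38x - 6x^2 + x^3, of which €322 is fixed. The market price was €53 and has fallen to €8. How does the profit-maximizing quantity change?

AVC = 38 - 6x + x^2, minimized at x = 3 where min AVC = €29. MC = 38 - 12x + 3x^2.
With P = €53 above the shutdown price, P = MC gives x = 5.
At P = €8 < min AVC = €29, price no longer covers variable cost at any output, so the firm shuts down: x = 0.

Output falls from 5 to 0 (the firm shuts down)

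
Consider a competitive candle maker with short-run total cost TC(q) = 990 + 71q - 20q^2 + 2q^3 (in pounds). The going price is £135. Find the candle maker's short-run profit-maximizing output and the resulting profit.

AVC = 71 - 20q + 2q^2 has its minimum £21 at q = 5; price £135 clears that bar, so the firm operates.
With MC = 71 - 40q + 6q^2, P = MC on the upward-sloping part at q* = 8.
TR = 135·8 = 1080. TC = 990 + 312 = 1302. Profit = 1080 − 1302 = -£222.
Shutting down would mean losing the fixed cost of £990, so operating at a loss of £222 is better by £768.

Profit = -£222 at q = 8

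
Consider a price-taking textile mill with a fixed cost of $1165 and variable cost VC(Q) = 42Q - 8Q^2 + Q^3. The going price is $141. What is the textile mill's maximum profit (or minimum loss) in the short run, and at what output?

Profit = -$355 at Q = 9

AVC = 42 - 8Q + Q^2; min AVC = $26 at Q = 4. Since P = $141 ≥ min AVC, the firm produces.
With MC = 42 - 16Q + 3Q^2, P = MC on the upward-sloping part at Q* = 9.
TR = 141·9 = 1269. TC = 1165 + 459 = 1624. Profit = 1269 − 1624 = -$355.
Shutting down would mean losing the fixed cost of $1165, so operating at a loss of $355 is better by $810.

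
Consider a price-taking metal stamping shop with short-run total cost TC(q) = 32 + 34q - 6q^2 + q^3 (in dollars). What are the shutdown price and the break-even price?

AVC = 34 - 6q + q^2; minimized at q = 3, giving min AVC = $25. That is the shutdown price.
ATC = 32/q + 34 - 6q + q^2. Setting dATC/dq = −32/q^2 − 6 + 2q = 0 gives q = 4 (since 2·4^3 − 6·4^2 = 32).
min ATC = 32/4 + 34 − 6·4 + 4^2 = $34. That is the break-even price.
Between these two prices the firm operates at a loss; above $34 it earns a profit.

Shutdown price = $25; break-even price = $34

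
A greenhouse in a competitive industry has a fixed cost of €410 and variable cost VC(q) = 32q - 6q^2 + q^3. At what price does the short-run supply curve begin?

€23 per unit

Short-run supply begins at min AVC. From VC = 32q - 6q^2 + q^3, AVC = 32 - 6q + q^2.
At the minimum of AVC, MC = AVC. MC = 32 - 12q + 3q^2; setting MC = AVC gives 2q^2 - 6q = 0, so q = 3. min AVC = 23.
The firm shuts down for any P below €23.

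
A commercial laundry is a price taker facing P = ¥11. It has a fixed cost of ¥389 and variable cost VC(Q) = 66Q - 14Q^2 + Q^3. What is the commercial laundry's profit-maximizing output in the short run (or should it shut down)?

Shut down

Variable cost is VC = 66Q - 14Q^2 + Q^3, so AVC = VC/Q = 66 - 14Q + Q^2 and MC = dTC/dQ = 66 - 28Q + 3Q^2.
AVC is minimized where dAVC/dQ = -14 + 2Q = 0, at Q = 7; min AVC = 66 - 14·7 + 7^2 = ¥17.
P = ¥11 lies below min AVC = ¥17; no output level covers variable cost.
Shutting down limits the loss to fixed cost, ¥389.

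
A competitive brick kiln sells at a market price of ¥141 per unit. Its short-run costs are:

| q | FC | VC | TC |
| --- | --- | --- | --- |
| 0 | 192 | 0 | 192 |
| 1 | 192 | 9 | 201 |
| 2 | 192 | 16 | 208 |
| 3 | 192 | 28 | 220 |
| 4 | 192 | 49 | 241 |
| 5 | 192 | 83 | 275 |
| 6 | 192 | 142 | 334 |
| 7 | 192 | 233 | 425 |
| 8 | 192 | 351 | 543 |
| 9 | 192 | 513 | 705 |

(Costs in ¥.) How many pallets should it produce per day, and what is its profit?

Compute π = P·q − TC at each output: q=0: -192; q=1: -60; q=2: 74; q=3: 203; q=4: 323; q=5: 430; q=6: 512; q=7: 562; q=8: 585; q=9: 564.
Profit is maximized at q = 8. AVC there is 351/8 = ¥43.88 ≤ P, so producing beats shutting down (which would give -¥192).

q = 8; profit = ¥585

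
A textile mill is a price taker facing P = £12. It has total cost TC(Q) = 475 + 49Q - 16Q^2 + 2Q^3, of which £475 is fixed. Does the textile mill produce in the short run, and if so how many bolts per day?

Strip out fixed cost: VC = 49Q - 16Q^2 + 2Q^3. Then AVC = 49 - 16Q + 2Q^2 and MC = 49 - 32Q + 6Q^2.
AVC hits its minimum where MC = AVC, at Q = 4, giving min AVC = 49 - 16·4 + 2·4^2 = £17.
Since P = £12 < min AVC = £17, price fails to cover variable cost at any output.
Shutting down limits the loss to fixed cost, £475.

Shut down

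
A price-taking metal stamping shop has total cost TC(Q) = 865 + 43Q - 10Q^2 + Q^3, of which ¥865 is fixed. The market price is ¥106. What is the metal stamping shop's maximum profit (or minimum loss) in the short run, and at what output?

AVC = 43 - 10Q + Q^2 has its minimum ¥18 at Q = 5; price ¥106 clears that bar, so the firm operates.
With MC = 43 - 20Q + 3Q^2, P = MC on the upward-sloping part at Q* = 9.
TR = 106·9 = 954. TC = 865 + 306 = 1171. Profit = 954 − 1171 = -¥217.
Shutting down would mean losing the fixed cost of ¥865, so operating at a loss of ¥217 is better by ¥648.

Profit = -¥217 at Q = 9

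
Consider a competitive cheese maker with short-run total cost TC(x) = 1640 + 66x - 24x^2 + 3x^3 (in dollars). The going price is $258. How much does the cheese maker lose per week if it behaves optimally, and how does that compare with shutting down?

AVC = 66 - 24x + 3x^2 has its minimum $18 at x = 4; price $258 clears that bar, so the firm operates.
With MC = 66 - 48x + 9x^2, P = MC on the upward-sloping part at x* = 8.
TR = 258·8 = 2064. TC = 1640 + 528 = 2168. Profit = 2064 − 2168 = -$104.
That loss of $104 beats the $1640 the firm would lose by shutting down; producing recovers $1536 of fixed cost.

Profit = -$104 at x = 8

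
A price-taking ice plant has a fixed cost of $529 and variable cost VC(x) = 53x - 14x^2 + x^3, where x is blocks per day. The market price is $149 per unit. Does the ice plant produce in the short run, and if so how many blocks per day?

From TC, MC = TC'(x) = 53 - 28x + 3x^2 and AVC = VC/x = 53 - 14x + x^2.
The AVC parabola has its vertex at x = 14/2 = 7, where AVC = 53 - 14·7 + 7^2 = $4.
P = $149 exceeds min AVC = $4, so the firm stays open.
P = MC gives -96 - 28x + 3x^2 = 0, with roots -8/3 and 12. Take the larger (rising MC): x* = 12.
Check: AVC at x = 12 is $29 ≤ P, so revenue covers variable cost.
Profit = P·x − TC = 149·12 − 877 = $911.

Produce at x = 12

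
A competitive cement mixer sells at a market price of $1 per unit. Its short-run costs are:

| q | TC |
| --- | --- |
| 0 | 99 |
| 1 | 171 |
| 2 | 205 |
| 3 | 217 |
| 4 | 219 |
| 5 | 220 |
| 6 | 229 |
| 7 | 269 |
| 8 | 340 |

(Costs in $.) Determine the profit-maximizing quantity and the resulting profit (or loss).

Compute π = P·q − TC at each output: q=0: -99; q=1: -170; q=2: -203; q=3: -214; q=4: -215; q=5: -215; q=6: -223; q=7: -262; q=8: -332.
Profit is highest at q = 0. Equivalently, the lowest AVC in the table is 130/6 ≈ $21.67 at q = 6, and P = $1 falls below it — price never covers variable cost, so the firm shuts down and loses only its fixed cost.

q = 0 (shut down); profit = -$99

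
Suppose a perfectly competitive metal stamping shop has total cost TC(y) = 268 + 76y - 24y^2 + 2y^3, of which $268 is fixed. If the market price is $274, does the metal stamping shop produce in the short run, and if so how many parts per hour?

Strip out fixed cost: VC = 76y - 24y^2 + 2y^3. Then AVC = 76 - 24y + 2y^2 and MC = 76 - 48y + 6y^2.
The AVC parabola has its vertex at y = 24/4 = 6, where AVC = 76 - 24·6 + 2·6^2 = $4.
P = $274 exceeds min AVC = $4, so the firm stays open.
Solving P = MC: -198 - 48y + 6y^2 = 0 ⇒ y = -3 or 11. On the upward-sloping branch, y* = 11.
Check: AVC at y = 11 is $54 ≤ P, so revenue covers variable cost.
Profit = P·y − TC = 274·11 − 862 = $2152.

Produce at y = 11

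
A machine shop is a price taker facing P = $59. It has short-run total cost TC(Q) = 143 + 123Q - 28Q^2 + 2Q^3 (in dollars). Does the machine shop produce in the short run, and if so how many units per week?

Produce at Q = 8

From TC, MC = TC'(Q) = 123 - 56Q + 6Q^2 and AVC = VC/Q = 123 - 28Q + 2Q^2.
AVC is minimized where dAVC/dQ = -28 + 4Q = 0, at Q = 7; min AVC = 123 - 28·7 + 2·7^2 = $25.
Because $59 ≥ $25, revenue can cover variable cost; the firm operates.
Set P = MC: 59 = 123 - 56Q + 6Q^2 → 64 - 56Q + 6Q^2 = 0. The roots are Q = 4/3 and Q = 8; the profit-maximizing output is on the rising part of MC, so Q* = 8.
Check: AVC at Q = 8 is $27 ≤ P, so revenue covers variable cost.
Profit = P·Q − TC = 59·8 − 359 = $113.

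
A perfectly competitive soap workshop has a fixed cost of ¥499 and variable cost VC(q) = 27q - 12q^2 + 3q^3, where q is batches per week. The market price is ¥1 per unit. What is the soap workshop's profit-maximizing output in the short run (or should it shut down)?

Variable cost is VC = 27q - 12q^2 + 3q^3, so AVC = VC/q = 27 - 12q + 3q^2 and MC = dTC/dq = 27 - 24q + 9q^2.
The AVC parabola has its vertex at q = 12/6 = 2, where AVC = 27 - 12·2 + 3·2^2 = ¥15.
P = ¥1 lies below min AVC = ¥15; no output level covers variable cost.
The firm minimizes its loss by shutting down and losing only its fixed cost of ¥499.

Shut down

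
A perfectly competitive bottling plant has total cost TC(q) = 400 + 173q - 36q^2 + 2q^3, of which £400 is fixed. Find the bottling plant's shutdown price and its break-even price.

AVC = 173 - 36q + 2q^2; minimized at q = 9, giving min AVC = £11. That is the shutdown price.
ATC = 400/q + 173 - 36q + 2q^2. Setting dATC/dq = −400/q^2 − 36 + 4q = 0 gives q = 10 (since 4·10^3 − 36·10^2 = 400).
min ATC = 400/10 + 173 − 36·10 + 2·10^2 = £53. That is the break-even price.
For £11 ≤ P < £53 the firm produces at a loss; below £11 it shuts down.

Shutdown price = £11; break-even price = £53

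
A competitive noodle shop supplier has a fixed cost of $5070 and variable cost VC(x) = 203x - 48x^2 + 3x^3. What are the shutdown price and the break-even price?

Shutdown price = min AVC. AVC = 203 - 48x + 3x^2, with vertex at x = 8 and minimum $11.
ATC = 5070/x + 203 - 48x + 3x^2. Setting dATC/dx = −5070/x^2 − 48 + 6x = 0 gives x = 13 (since 6·13^3 − 48·13^2 = 5070).
min ATC = 5070/13 + 203 − 48·13 + 3·13^2 = $476. That is the break-even price.
Between these two prices the firm operates at a loss; above $476 it earns a profit.

Shutdown price = $11; break-even price = $476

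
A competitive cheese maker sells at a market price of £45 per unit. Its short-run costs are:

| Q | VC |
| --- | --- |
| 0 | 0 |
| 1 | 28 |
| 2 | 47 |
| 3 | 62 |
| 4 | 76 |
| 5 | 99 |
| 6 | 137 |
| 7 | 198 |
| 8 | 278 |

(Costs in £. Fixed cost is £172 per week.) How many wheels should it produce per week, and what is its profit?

Q = 6; profit = -£39

Compute π = P·Q − TC at each output: Q=0: -172; Q=1: -155; Q=2: -129; Q=3: -99; Q=4: -68; Q=5: -46; Q=6: -39; Q=7: -55; Q=8: -90.
Profit is maximized at Q = 6. AVC there is 137/6 = £22.83 ≤ P, so producing beats shutting down (which would give -£172).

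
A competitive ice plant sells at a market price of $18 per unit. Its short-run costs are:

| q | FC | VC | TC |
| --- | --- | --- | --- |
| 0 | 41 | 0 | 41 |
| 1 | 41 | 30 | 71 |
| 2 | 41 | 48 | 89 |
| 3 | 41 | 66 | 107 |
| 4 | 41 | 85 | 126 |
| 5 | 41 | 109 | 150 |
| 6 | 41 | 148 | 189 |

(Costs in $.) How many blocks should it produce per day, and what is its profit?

Tabulate TR − TC: q=0: -41; q=1: -53; q=2: -53; q=3: -53; q=4: -54; q=5: -60; q=6: -81.
Profit is highest at q = 0. Equivalently, the lowest AVC in the table is 85/4 ≈ $21.25 at q = 4, and P = $18 falls below it — price never covers variable cost, so the firm shuts down and loses only its fixed cost.

q = 0 (shut down); profit = -$41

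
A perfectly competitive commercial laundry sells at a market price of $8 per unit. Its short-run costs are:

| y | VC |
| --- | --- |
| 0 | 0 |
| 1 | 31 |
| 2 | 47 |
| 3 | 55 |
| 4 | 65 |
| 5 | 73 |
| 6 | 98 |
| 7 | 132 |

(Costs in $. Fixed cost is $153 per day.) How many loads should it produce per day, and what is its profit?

y = 0 (shut down); profit = -$153

Profit at each row (π = 8y − TC): y=0: -153; y=1: -176; y=2: -184; y=3: -184; y=4: -186; y=5: -186; y=6: -203; y=7: -229.
Profit is highest at y = 0. Equivalently, the lowest AVC in the table is 73/5 ≈ $14.60 at y = 5, and P = $8 falls below it — price never covers variable cost, so the firm shuts down and loses only its fixed cost.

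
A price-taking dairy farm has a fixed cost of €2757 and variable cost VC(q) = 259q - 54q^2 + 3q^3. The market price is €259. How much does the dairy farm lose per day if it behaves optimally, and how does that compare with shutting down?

Profit = -€165 at q = 12

AVC = 259 - 54q + 3q^2; min AVC = €16 at q = 9. Since P = €259 ≥ min AVC, the firm produces.
With MC = 259 - 108q + 9q^2, P = MC on the upward-sloping part at q* = 12.
TR = 259·12 = 3108. TC = 2757 + 516 = 3273. Profit = 3108 − 3273 = -€165.
Shutting down would mean losing the fixed cost of €2757, so operating at a loss of €165 is better by €2592.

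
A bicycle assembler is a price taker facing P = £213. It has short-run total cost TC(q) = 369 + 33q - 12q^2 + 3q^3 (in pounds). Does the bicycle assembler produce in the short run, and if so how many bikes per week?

Variable cost is VC = 33q - 12q^2 + 3q^3, so AVC = VC/q = 33 - 12q + 3q^2 and MC = dTC/dq = 33 - 24q + 9q^2.
AVC is minimized where dAVC/dq = -12 + 6q = 0, at q = 2; min AVC = 33 - 12·2 + 3·2^2 = £21.
Because £213 ≥ £21, revenue can cover variable cost; the firm operates.
P = MC gives -180 - 24q + 9q^2 = 0, with roots -10/3 and 6. Take the larger (rising MC): q* = 6.
Check: AVC at q = 6 is £69 ≤ P, so revenue covers variable cost.
Profit = P·q − TC = 213·6 − 783 = £495.

Produce at q = 6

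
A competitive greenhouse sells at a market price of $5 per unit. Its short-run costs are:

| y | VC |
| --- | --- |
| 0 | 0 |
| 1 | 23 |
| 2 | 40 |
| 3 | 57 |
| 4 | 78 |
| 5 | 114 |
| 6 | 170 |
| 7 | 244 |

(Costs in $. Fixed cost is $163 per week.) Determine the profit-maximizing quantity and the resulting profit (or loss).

y = 0 (shut down); profit = -$163

Profit at each row (π = 5y − TC): y=0: -163; y=1: -181; y=2: -193; y=3: -205; y=4: -221; y=5: -252; y=6: -303; y=7: -372.
Profit is highest at y = 0. Equivalently, the lowest AVC in the table is 57/3 ≈ $19 at y = 3, and P = $5 falls below it — price never covers variable cost, so the firm shuts down and loses only its fixed cost.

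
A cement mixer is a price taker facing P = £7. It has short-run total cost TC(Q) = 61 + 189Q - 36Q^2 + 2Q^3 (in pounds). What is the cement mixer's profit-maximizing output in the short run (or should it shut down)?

Shut down

From TC, MC = TC'(Q) = 189 - 72Q + 6Q^2 and AVC = VC/Q = 189 - 36Q + 2Q^2.
AVC hits its minimum where MC = AVC, at Q = 9, giving min AVC = 189 - 36·9 + 2·9^2 = £27.
Since P = £7 < min AVC = £27, price fails to cover variable cost at any output.
Shutting down limits the loss to fixed cost, £61.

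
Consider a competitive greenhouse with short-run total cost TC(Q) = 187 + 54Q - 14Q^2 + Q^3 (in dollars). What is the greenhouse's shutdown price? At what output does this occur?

The shutdown price is the minimum of AVC. VC = 54Q - 14Q^2 + Q^3, so AVC = 54 - 14Q + Q^2.
At the minimum of AVC, MC = AVC. MC = 54 - 28Q + 3Q^2; setting MC = AVC gives 2Q^2 - 14Q = 0, so Q = 7. min AVC = 5.
The firm shuts down for any P below $5.

$5 per unit, at Q = 7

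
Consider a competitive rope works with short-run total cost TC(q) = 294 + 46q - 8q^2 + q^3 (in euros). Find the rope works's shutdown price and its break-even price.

Shutdown price = €30; break-even price = €81

AVC = 46 - 8q + q^2; minimized at q = 4, giving min AVC = €30. That is the shutdown price.
ATC = 294/q + 46 - 8q + q^2. Setting dATC/dq = −294/q^2 − 8 + 2q = 0 gives q = 7 (since 2·7^3 − 8·7^2 = 294).
min ATC = 294/7 + 46 − 8·7 + 7^2 = €81. That is the break-even price.
Between these two prices the firm operates at a loss; above €81 it earns a profit.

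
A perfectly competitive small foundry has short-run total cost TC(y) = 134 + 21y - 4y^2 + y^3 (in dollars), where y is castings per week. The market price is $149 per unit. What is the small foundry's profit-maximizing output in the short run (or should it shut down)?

Produce at y = 8

Strip out fixed cost: VC = 21y - 4y^2 + y^3. Then AVC = 21 - 4y + y^2 and MC = 21 - 8y + 3y^2.
AVC is minimized where dAVC/dy = -4 + 2y = 0, at y = 2; min AVC = 21 - 4·2 + 2^2 = $17.
Because $149 ≥ $17, revenue can cover variable cost; the firm operates.
Solving P = MC: -128 - 8y + 3y^2 = 0 ⇒ y = -16/3 or 8. On the upward-sloping branch, y* = 8.
Check: AVC at y = 8 is $53 ≤ P, so revenue covers variable cost.
Profit = P·y − TC = 149·8 − 558 = $634.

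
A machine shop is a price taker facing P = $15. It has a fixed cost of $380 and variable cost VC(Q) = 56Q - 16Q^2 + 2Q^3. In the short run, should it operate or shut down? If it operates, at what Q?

Shut down

From TC, MC = TC'(Q) = 56 - 32Q + 6Q^2 and AVC = VC/Q = 56 - 16Q + 2Q^2.
AVC hits its minimum where MC = AVC, at Q = 4, giving min AVC = 56 - 16·4 + 2·4^2 = $24.
With P < min AVC ($15 < $24), every unit sold adds to the loss.
The firm minimizes its loss by shutting down and losing only its fixed cost of $380.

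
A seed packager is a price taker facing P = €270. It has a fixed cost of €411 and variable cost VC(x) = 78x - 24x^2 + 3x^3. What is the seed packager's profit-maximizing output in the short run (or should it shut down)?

Strip out fixed cost: VC = 78x - 24x^2 + 3x^3. Then AVC = 78 - 24x + 3x^2 and MC = 78 - 48x + 9x^2.
AVC is minimized where dAVC/dx = -24 + 6x = 0, at x = 4; min AVC = 78 - 24·4 + 3·4^2 = €30.
Since P = €270 ≥ min AVC = €30, price covers variable cost and the firm should produce.
P = MC gives -192 - 48x + 9x^2 = 0, with roots -8/3 and 8. Take the larger (rising MC): x* = 8.
Check: AVC at x = 8 is €78 ≤ P, so revenue covers variable cost.
Profit = P·x − TC = 270·8 − 1035 = €1125.

Produce at x = 8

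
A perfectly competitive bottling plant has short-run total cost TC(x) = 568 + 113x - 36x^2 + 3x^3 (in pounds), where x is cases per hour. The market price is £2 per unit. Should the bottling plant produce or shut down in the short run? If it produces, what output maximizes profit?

Strip out fixed cost: VC = 113x - 36x^2 + 3x^3. Then AVC = 113 - 36x + 3x^2 and MC = 113 - 72x + 9x^2.
The AVC parabola has its vertex at x = 36/6 = 6, where AVC = 113 - 36·6 + 3·6^2 = £5.
With P < min AVC (£2 < £5), every unit sold adds to the loss.
The firm minimizes its loss by shutting down and losing only its fixed cost of £568.

Shut down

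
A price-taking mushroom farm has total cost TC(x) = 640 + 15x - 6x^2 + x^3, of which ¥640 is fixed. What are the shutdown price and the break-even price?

Shutdown price = min AVC. AVC = 15 - 6x + x^2, with vertex at x = 3 and minimum ¥6.
ATC = 640/x + 15 - 6x + x^2. Setting dATC/dx = −640/x^2 − 6 + 2x = 0 gives x = 8 (since 2·8^3 − 6·8^2 = 640).
min ATC = 640/8 + 15 − 6·8 + 8^2 = ¥111. That is the break-even price.
Between these two prices the firm operates at a loss; above ¥111 it earns a profit.

Shutdown price = ¥6; break-even price = ¥111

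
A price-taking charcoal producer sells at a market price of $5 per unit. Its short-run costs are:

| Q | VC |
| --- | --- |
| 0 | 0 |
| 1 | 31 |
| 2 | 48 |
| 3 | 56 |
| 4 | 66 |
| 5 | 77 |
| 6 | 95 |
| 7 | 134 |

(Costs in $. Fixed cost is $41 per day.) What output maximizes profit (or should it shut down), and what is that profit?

Tabulate TR − TC: Q=0: -41; Q=1: -67; Q=2: -79; Q=3: -82; Q=4: -87; Q=5: -93; Q=6: -106; Q=7: -140.
Profit is highest at Q = 0. Equivalently, the lowest AVC in the table is 77/5 ≈ $15.40 at Q = 5, and P = $5 falls below it — price never covers variable cost, so the firm shuts down and loses only its fixed cost.

Q = 0 (shut down); profit = -$41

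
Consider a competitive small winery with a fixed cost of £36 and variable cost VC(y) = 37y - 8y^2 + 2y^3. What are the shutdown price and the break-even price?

Shutdown price = min AVC. AVC = 37 - 8y + 2y^2, with vertex at y = 2 and minimum £29.
ATC = 36/y + 37 - 8y + 2y^2. Setting dATC/dy = −36/y^2 − 8 + 4y = 0 gives y = 3 (since 4·3^3 − 8·3^2 = 36).
min ATC = 36/3 + 37 − 8·3 + 2·3^2 = £43. That is the break-even price.
Between these two prices the firm operates at a loss; above £43 it earns a profit.

Shutdown price = £29; break-even price = £43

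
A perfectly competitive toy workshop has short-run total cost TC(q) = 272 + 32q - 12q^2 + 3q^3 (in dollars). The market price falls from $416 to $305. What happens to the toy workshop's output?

Output falls from 8 to 7

AVC = 32 - 12q + 3q^2, minimized at q = 2 where min AVC = $20. MC = 32 - 24q + 9q^2.
At P = $416 ≥ min AVC, set P = MC on the rising branch: q = 8.
At P = $305 ≥ min AVC, set P = MC: q = 7. The firm stays open but cuts output.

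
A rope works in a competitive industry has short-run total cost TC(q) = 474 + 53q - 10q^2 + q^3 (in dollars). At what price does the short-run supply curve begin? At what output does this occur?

$28 per unit, at q = 5

Short-run supply begins at min AVC. From VC = 53q - 10q^2 + q^3, AVC = 53 - 10q + q^2.
At the minimum of AVC, MC = AVC. MC = 53 - 20q + 3q^2; setting MC = AVC gives 2q^2 - 10q = 0, so q = 5. min AVC = 28.
The firm shuts down for any P below $28.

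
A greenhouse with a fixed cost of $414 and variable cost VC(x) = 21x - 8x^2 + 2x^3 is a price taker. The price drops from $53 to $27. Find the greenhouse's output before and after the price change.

Output falls from 4 to 3

MC = 21 - 16x + 6x^2; the shutdown threshold is min AVC = $13 (at x = 2).
At P = $53 ≥ min AVC, set P = MC on the rising branch: x = 4.
At P = $27 ≥ min AVC, set P = MC: x = 3. The firm stays open but cuts output.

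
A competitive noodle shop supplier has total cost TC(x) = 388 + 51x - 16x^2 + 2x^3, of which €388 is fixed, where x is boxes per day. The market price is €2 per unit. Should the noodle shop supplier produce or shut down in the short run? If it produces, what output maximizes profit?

Shut down

From TC, MC = TC'(x) = 51 - 32x + 6x^2 and AVC = VC/x = 51 - 16x + 2x^2.
The AVC parabola has its vertex at x = 16/4 = 4, where AVC = 51 - 16·4 + 2·4^2 = €19.
Since P = €2 < min AVC = €19, price fails to cover variable cost at any output.
The firm minimizes its loss by shutting down and losing only its fixed cost of €388.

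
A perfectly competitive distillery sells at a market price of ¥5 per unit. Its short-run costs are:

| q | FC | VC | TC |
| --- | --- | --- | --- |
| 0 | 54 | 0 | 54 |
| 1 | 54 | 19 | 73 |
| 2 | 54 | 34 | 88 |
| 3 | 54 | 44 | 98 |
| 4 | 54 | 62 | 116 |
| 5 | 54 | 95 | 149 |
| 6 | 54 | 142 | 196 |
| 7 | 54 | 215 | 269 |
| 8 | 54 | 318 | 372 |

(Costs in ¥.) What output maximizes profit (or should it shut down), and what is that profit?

Profit at each row (π = 5q − TC): q=0: -54; q=1: -68; q=2: -78; q=3: -83; q=4: -96; q=5: -124; q=6: -166; q=7: -234; q=8: -332.
Profit is highest at q = 0. Equivalently, the lowest AVC in the table is 44/3 ≈ ¥14.67 at q = 3, and P = ¥5 falls below it — price never covers variable cost, so the firm shuts down and loses only its fixed cost.

q = 0 (shut down); profit = -¥54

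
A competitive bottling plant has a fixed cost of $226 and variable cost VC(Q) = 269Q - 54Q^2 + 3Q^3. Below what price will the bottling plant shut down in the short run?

The shutdown price is the minimum of AVC. VC = 269Q - 54Q^2 + 3Q^3, so AVC = 269 - 54Q + 3Q^2.
At the minimum of AVC, MC = AVC. MC = 269 - 108Q + 9Q^2; setting MC = AVC gives 6Q^2 - 54Q = 0, so Q = 9. min AVC = 26.
The firm shuts down for any P below $26.

$26 per unit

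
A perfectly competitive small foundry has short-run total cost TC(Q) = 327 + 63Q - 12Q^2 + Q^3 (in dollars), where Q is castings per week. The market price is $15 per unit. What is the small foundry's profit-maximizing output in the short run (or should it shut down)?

Shut down

Variable cost is VC = 63Q - 12Q^2 + Q^3, so AVC = VC/Q = 63 - 12Q + Q^2 and MC = dTC/dQ = 63 - 24Q + 3Q^2.
AVC hits its minimum where MC = AVC, at Q = 6, giving min AVC = 63 - 12·6 + 6^2 = $27.
With P < min AVC ($15 < $27), every unit sold adds to the loss.
The firm minimizes its loss by shutting down and losing only its fixed cost of $327.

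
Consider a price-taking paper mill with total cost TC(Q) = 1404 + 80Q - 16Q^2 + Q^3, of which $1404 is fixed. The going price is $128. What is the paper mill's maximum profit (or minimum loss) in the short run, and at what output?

AVC = 80 - 16Q + Q^2; min AVC = $16 at Q = 8. Since P = $128 ≥ min AVC, the firm produces.
With MC = 80 - 32Q + 3Q^2, P = MC on the upward-sloping part at Q* = 12.
TR = 128·12 = 1536. TC = 1404 + 384 = 1788. Profit = 1536 − 1788 = -$252.
That loss of $252 beats the $1404 the firm would lose by shutting down; producing recovers $1152 of fixed cost.

Profit = -$252 at Q = 12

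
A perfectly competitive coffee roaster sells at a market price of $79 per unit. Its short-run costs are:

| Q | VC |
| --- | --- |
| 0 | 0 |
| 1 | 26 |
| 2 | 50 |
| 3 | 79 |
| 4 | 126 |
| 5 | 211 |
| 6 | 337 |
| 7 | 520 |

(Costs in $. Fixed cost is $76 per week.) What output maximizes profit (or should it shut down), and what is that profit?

Compute π = P·Q − TC at each output: Q=0: -76; Q=1: -23; Q=2: 32; Q=3: 82; Q=4: 114; Q=5: 108; Q=6: 61; Q=7: -43.
Profit is maximized at Q = 4. AVC there is 126/4 = $31.50 ≤ P, so producing beats shutting down (which would give -$76).

Q = 4; profit = $114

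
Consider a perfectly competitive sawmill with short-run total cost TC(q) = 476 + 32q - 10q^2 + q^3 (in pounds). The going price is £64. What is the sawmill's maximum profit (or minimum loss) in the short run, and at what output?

AVC = 32 - 10q + q^2 has its minimum £7 at q = 5; price £64 clears that bar, so the firm operates.
MC = 32 - 20q + 3q^2. Setting P = MC and taking the root on the rising branch gives q* = 8.
TR = 64·8 = 512. TC = 476 + 128 = 604. Profit = 512 − 604 = -£92.
By producing, the firm covers all variable cost plus £384 of fixed cost; shutting down would lose the full £476.

Profit = -£92 at q = 8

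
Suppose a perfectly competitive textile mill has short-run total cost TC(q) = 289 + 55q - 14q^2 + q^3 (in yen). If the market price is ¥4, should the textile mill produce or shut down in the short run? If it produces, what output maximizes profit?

Shut down

From TC, MC = TC'(q) = 55 - 28q + 3q^2 and AVC = VC/q = 55 - 14q + q^2.
AVC is minimized where dAVC/dq = -14 + 2q = 0, at q = 7; min AVC = 55 - 14·7 + 7^2 = ¥6.
Since P = ¥4 < min AVC = ¥6, price fails to cover variable cost at any output.
The firm minimizes its loss by shutting down and losing only its fixed cost of ¥289.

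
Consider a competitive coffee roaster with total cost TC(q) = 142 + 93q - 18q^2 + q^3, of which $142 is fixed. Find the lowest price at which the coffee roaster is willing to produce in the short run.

$12 per unit

The shutdown price is the minimum of AVC. VC = 93q - 18q^2 + q^3, so AVC = 93 - 18q + q^2.
At the minimum of AVC, MC = AVC. MC = 93 - 36q + 3q^2; setting MC = AVC gives 2q^2 - 18q = 0, so q = 9. min AVC = 12.
For P < $12 the firm produces nothing.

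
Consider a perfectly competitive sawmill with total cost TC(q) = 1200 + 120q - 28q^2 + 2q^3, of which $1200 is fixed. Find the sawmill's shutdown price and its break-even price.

Shutdown price = $22; break-even price = $160

AVC = 120 - 28q + 2q^2; minimized at q = 7, giving min AVC = $22. That is the shutdown price.
ATC = 1200/q + 120 - 28q + 2q^2. Setting dATC/dq = −1200/q^2 − 28 + 4q = 0 gives q = 10 (since 4·10^3 − 28·10^2 = 1200).
min ATC = 1200/10 + 120 − 28·10 + 2·10^2 = $160. That is the break-even price.
Between these two prices the firm operates at a loss; above $160 it earns a profit.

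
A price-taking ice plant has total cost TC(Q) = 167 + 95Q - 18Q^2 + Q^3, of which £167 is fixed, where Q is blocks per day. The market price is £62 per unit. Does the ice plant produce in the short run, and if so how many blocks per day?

Produce at Q = 11

Variable cost is VC = 95Q - 18Q^2 + Q^3, so AVC = VC/Q = 95 - 18Q + Q^2 and MC = dTC/dQ = 95 - 36Q + 3Q^2.
AVC is minimized where dAVC/dQ = -18 + 2Q = 0, at Q = 9; min AVC = 95 - 18·9 + 9^2 = £14.
Because £62 ≥ £14, revenue can cover variable cost; the firm operates.
P = MC gives 33 - 36Q + 3Q^2 = 0, with roots 1 and 11. Take the larger (rising MC): Q* = 11.
Check: AVC at Q = 11 is £18 ≤ P, so revenue covers variable cost.
Profit = P·Q − TC = 62·11 − 365 = £317.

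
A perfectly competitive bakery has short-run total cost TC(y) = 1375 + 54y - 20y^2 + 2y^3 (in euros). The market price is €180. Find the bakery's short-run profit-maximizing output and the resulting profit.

Profit = -€79 at y = 9

AVC = 54 - 20y + 2y^2 has its minimum €4 at y = 5; price €180 clears that bar, so the firm operates.
MC = 54 - 40y + 6y^2. Setting P = MC and taking the root on the rising branch gives y* = 9.
TR = 180·9 = 1620. TC = 1375 + 324 = 1699. Profit = 1620 − 1699 = -€79.
That loss of €79 beats the €1375 the firm would lose by shutting down; producing recovers €1296 of fixed cost.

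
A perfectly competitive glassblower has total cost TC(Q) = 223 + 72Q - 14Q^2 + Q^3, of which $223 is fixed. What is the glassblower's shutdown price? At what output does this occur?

The shutdown price is the minimum of AVC. VC = 72Q - 14Q^2 + Q^3, so AVC = 72 - 14Q + Q^2.
dAVC/dQ = -14 + 2Q = 0 gives Q = 7. min AVC = 72 - 14·7 + 7^2 = 23.
For P < $23 the firm produces nothing.

$23 per unit, at Q = 7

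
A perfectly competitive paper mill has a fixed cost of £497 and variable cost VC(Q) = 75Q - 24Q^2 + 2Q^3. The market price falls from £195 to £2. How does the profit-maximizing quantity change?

AVC = 75 - 24Q + 2Q^2, minimized at Q = 6 where min AVC = £3. MC = 75 - 48Q + 6Q^2.
At P = £195 ≥ min AVC, set P = MC on the rising branch: Q = 10.
At P = £2 < min AVC = £3, price no longer covers variable cost at any output, so the firm shuts down: Q = 0.

Output falls from 10 to 0 (the firm shuts down)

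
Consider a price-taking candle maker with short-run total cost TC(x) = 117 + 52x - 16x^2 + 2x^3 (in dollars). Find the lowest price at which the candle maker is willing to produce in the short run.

$20 per unit

Short-run supply begins at min AVC. From VC = 52x - 16x^2 + 2x^3, AVC = 52 - 16x + 2x^2.
At the minimum of AVC, MC = AVC. MC = 52 - 32x + 6x^2; setting MC = AVC gives 4x^2 - 16x = 0, so x = 4. min AVC = 20.
So the shutdown price is $20.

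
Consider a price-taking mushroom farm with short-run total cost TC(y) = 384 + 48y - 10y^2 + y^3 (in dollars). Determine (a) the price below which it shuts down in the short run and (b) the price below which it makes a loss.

AVC = 48 - 10y + y^2; minimized at y = 5, giving min AVC = $23. That is the shutdown price.
ATC = 384/y + 48 - 10y + y^2. Setting dATC/dy = −384/y^2 − 10 + 2y = 0 gives y = 8 (since 2·8^3 − 10·8^2 = 384).
min ATC = 384/8 + 48 − 10·8 + 8^2 = $80. That is the break-even price.
Between these two prices the firm operates at a loss; above $80 it earns a profit.

Shutdown price = $23; break-even price = $80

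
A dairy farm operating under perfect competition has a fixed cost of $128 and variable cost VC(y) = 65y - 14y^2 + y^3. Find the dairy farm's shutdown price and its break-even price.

Shutdown price = $16; break-even price = $33

AVC = 65 - 14y + y^2; minimized at y = 7, giving min AVC = $16. That is the shutdown price.
ATC = 128/y + 65 - 14y + y^2. Setting dATC/dy = −128/y^2 − 14 + 2y = 0 gives y = 8 (since 2·8^3 − 14·8^2 = 128).
min ATC = 128/8 + 65 − 14·8 + 8^2 = $33. That is the break-even price.
For $16 ≤ P < $33 the firm produces at a loss; below $16 it shuts down.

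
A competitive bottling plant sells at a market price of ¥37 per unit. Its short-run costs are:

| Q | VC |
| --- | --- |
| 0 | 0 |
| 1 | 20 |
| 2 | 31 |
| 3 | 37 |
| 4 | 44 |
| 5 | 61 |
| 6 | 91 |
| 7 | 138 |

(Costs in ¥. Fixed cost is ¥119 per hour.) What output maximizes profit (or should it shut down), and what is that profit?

Q = 6; profit = ¥12

Compute π = P·Q − TC at each output: Q=0: -119; Q=1: -102; Q=2: -76; Q=3: -45; Q=4: -15; Q=5: 5; Q=6: 12; Q=7: 2.
Profit is maximized at Q = 6. AVC there is 91/6 = ¥15.17 ≤ P, so producing beats shutting down (which would give -¥119).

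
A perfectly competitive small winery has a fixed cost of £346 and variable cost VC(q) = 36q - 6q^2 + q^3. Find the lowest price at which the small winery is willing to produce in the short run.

£27 per unit

The shutdown price is the minimum of AVC. VC = 36q - 6q^2 + q^3, so AVC = 36 - 6q + q^2.
At the minimum of AVC, MC = AVC. MC = 36 - 12q + 3q^2; setting MC = AVC gives 2q^2 - 6q = 0, so q = 3. min AVC = 27.
The firm shuts down for any P below £27.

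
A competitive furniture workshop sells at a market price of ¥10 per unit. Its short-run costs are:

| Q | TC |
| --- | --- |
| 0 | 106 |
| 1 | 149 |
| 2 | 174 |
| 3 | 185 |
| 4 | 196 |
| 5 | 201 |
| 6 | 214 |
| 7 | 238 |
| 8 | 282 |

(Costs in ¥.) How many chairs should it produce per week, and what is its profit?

Compute π = P·Q − TC at each output: Q=0: -106; Q=1: -139; Q=2: -154; Q=3: -155; Q=4: -156; Q=5: -151; Q=6: -154; Q=7: -168; Q=8: -202.
Profit is highest at Q = 0. Equivalently, the lowest AVC in the table is 108/6 ≈ ¥18 at Q = 6, and P = ¥10 falls below it — price never covers variable cost, so the firm shuts down and loses only its fixed cost.

Q = 0 (shut down); profit = -¥106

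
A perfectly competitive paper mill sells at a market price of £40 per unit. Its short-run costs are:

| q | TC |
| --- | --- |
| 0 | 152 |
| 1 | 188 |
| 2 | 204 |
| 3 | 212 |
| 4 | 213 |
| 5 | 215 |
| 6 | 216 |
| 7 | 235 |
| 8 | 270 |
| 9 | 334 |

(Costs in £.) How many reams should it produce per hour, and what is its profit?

Compute π = P·q − TC at each output: q=0: -152; q=1: -148; q=2: -124; q=3: -92; q=4: -53; q=5: -15; q=6: 24; q=7: 45; q=8: 50; q=9: 26.
Profit is maximized at q = 8. AVC there is 118/8 = £14.75 ≤ P, so producing beats shutting down (which would give -£152).

q = 8; profit = £50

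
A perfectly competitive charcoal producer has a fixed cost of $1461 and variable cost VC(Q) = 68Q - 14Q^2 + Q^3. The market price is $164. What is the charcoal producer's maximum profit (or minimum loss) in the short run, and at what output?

Profit = -$21 at Q = 12

AVC = 68 - 14Q + Q^2 has its minimum $19 at Q = 7; price $164 clears that bar, so the firm operates.
MC = 68 - 28Q + 3Q^2. Setting P = MC and taking the root on the rising branch gives Q* = 12.
TR = 164·12 = 1968. TC = 1461 + 528 = 1989. Profit = 1968 − 1989 = -$21.
That loss of $21 beats the $1461 the firm would lose by shutting down; producing recovers $1440 of fixed cost.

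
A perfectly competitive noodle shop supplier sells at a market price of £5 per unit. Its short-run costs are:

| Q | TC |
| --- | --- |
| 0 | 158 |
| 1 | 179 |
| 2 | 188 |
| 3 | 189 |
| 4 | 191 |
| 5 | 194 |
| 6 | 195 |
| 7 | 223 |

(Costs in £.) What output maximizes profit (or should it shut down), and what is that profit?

Tabulate TR − TC: Q=0: -158; Q=1: -174; Q=2: -178; Q=3: -174; Q=4: -171; Q=5: -169; Q=6: -165; Q=7: -188.
Profit is highest at Q = 0. Equivalently, the lowest AVC in the table is 37/6 ≈ £6.17 at Q = 6, and P = £5 falls below it — price never covers variable cost, so the firm shuts down and loses only its fixed cost.

Q = 0 (shut down); profit = -£158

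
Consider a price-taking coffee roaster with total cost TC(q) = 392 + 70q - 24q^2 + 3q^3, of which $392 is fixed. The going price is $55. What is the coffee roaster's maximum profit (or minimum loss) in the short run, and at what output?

AVC = 70 - 24q + 3q^2 has its minimum $22 at q = 4; price $55 clears that bar, so the firm operates.
MC = 70 - 48q + 9q^2. Setting P = MC and taking the root on the rising branch gives q* = 5.
TR = 55·5 = 275. TC = 392 + 125 = 517. Profit = 275 − 517 = -$242.
Shutting down would mean losing the fixed cost of $392, so operating at a loss of $242 is better by $150.

Profit = -$242 at q = 5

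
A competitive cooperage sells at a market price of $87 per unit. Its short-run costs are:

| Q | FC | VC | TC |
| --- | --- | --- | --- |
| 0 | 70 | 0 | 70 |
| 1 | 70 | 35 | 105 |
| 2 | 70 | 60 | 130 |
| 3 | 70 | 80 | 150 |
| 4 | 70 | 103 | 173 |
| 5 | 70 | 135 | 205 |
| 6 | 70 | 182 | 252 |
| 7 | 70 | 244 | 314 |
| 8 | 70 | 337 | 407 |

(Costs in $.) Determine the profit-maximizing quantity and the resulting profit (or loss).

Q = 7; profit = $295

Profit at each row (π = 87Q − TC): Q=0: -70; Q=1: -18; Q=2: 44; Q=3: 111; Q=4: 175; Q=5: 230; Q=6: 270; Q=7: 295; Q=8: 289.
Profit is maximized at Q = 7. AVC there is 244/7 = $34.86 ≤ P, so producing beats shutting down (which would give -$70).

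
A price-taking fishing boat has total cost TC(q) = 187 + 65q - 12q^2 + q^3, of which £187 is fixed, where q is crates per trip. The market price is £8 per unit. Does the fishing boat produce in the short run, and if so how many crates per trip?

Shut down

Variable cost is VC = 65q - 12q^2 + q^3, so AVC = VC/q = 65 - 12q + q^2 and MC = dTC/dq = 65 - 24q + 3q^2.
AVC is minimized where dAVC/dq = -12 + 2q = 0, at q = 6; min AVC = 65 - 12·6 + 6^2 = £29.
With P < min AVC (£8 < £29), every unit sold adds to the loss.
The firm minimizes its loss by shutting down and losing only its fixed cost of £187.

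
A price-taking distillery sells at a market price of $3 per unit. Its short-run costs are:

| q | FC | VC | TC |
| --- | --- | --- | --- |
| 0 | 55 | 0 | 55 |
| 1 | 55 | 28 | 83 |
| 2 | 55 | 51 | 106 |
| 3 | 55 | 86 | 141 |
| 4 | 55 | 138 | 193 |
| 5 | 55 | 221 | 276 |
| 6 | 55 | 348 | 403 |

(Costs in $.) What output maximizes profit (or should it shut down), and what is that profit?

Tabulate TR − TC: q=0: -55; q=1: -80; q=2: -100; q=3: -132; q=4: -181; q=5: -261; q=6: -385.
Profit is highest at q = 0. Equivalently, the lowest AVC in the table is 51/2 ≈ $25.50 at q = 2, and P = $3 falls below it — price never covers variable cost, so the firm shuts down and loses only its fixed cost.

q = 0 (shut down); profit = -$55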